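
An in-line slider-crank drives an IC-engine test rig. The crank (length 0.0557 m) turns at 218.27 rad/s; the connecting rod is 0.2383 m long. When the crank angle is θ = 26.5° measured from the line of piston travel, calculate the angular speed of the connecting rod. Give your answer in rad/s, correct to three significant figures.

45.9

ω = 218.3 rad/s
The rod makes angle φ with the slider axis where L sinφ = r sinθ; differentiating, L cosφ·φ̇ = r ω cosθ.
L cosφ = √(L² − r² sin²θ) = 0.237 m.
|ω_rod| = r ω |cosθ| / √(L² − r² sin²θ) = 0.0557·218.3·0.89493/0.237 = 45.908 rad/s.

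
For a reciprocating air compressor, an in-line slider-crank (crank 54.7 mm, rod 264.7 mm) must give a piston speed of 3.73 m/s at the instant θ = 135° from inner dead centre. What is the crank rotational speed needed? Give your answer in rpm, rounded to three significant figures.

1080

For an in-line slider-crank, |v_piston| = rω|sinθ|·[1 + r cosθ/√(L² − r² sin²θ)].
With r = 0.0547 m, L = 0.2647 m, θ = 135°: the bracketed kinematic factor |dx/dθ| = 0.032966 m.
ω = v/|dx/dθ| = 3.73/0.032966 = 113.15 rad/s.
N = 60ω/(2π) = 1080.5 rpm.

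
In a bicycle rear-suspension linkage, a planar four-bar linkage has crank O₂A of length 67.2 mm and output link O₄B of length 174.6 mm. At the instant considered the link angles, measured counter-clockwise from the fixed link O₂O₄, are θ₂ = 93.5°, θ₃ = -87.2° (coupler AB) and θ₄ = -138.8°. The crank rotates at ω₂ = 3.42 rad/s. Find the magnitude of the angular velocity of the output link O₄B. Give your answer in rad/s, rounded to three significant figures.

ω₂ = 3.42 rad/s
Differentiating the loop-closure r₂e^{iθ₂}+r₃e^{iθ₃}=r₁+r₄e^{iθ₄} gives r₂ω₂e^{iθ₂}+r₃ω₃e^{iθ₃}=r₄ω₄e^{iθ₄}.
Eliminating the other unknown: ω₄ = r₂ω₂ sin(θ₂−θ₃) / [r₄ sin(θ₄−θ₃)].
Numerator sine = -0.01222; denominator sine = -0.78369.
Result = 0.0672·3.42·(-0.01222) / (0.1746·(-0.78369)) = +0.02052 rad/s; magnitude 0.02052 rad/s.

0.0205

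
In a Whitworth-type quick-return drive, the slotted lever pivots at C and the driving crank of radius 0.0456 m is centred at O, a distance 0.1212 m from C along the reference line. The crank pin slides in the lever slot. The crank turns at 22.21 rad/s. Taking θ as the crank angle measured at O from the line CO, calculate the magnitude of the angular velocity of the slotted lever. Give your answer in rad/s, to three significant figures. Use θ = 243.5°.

ω = 22.21 rad/s
Crank pin A relative to C: A = (d + r cosθ, r sinθ); lever angle φ = atan2(r sinθ, d + r cosθ).
Differentiating tanφ: φ̇ = rω(d cosθ + r)/(d² + r² + 2dr cosθ).
d² + r² + 2dr cosθ = |CA|² = 0.0118368 m²;  d cosθ + r = -0.0084792 m.
|ω_lever| = |0.0456·22.21·-0.0084792| / 0.0118368 = 0.72549 rad/s.

0.725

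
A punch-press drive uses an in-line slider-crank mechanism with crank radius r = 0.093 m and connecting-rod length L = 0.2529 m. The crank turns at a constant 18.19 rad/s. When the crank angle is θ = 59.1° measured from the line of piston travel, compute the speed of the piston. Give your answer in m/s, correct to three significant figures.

ω = 18.19 rad/s
For an in-line slider-crank, x = r cosθ + √(L² − r² sin²θ), so v = −rω sinθ·[1 + r cosθ/√(L² − r² sin²θ)].
With r = 0.093 m, L = 0.2529 m, θ = 59.1°: √(L² − r² sin²θ) = 0.23998 m.
v = −0.093·18.19·0.85806·[1 + 0.093·0.51354/0.23998] = -1.7404 m/s.
|v| = 1.7404 m/s.

1.74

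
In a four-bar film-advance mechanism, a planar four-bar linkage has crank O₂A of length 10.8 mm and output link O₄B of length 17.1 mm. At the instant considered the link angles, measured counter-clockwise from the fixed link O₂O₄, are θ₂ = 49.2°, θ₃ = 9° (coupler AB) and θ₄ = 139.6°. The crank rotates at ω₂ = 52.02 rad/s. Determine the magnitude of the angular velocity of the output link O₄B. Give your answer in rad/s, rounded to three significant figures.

ω₂ = 52.02 rad/s
Differentiating the loop-closure r₂e^{iθ₂}+r₃e^{iθ₃}=r₁+r₄e^{iθ₄} gives r₂ω₂e^{iθ₂}+r₃ω₃e^{iθ₃}=r₄ω₄e^{iθ₄}.
Eliminating the other unknown: ω₄ = r₂ω₂ sin(θ₂−θ₃) / [r₄ sin(θ₄−θ₃)].
Numerator sine = +0.64546; denominator sine = +0.75927.
Result = 0.0108·52.02·(+0.64546) / (0.0171·(+0.75927)) = +27.93 rad/s; magnitude 27.93 rad/s.

27.9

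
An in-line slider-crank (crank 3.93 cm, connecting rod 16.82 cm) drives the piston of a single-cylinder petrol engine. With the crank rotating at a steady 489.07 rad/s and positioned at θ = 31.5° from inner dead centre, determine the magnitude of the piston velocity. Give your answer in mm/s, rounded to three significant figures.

ω = 489.1 rad/s
For an in-line slider-crank, x = r cosθ + √(L² − r² sin²θ), so v = −rω sinθ·[1 + r cosθ/√(L² − r² sin²θ)].
With r = 0.0393 m, L = 0.1682 m, θ = 31.5°: √(L² − r² sin²θ) = 0.16694 m.
v = −0.0393·489.1·0.52250·[1 + 0.0393·0.85264/0.16694] = -12.058 m/s.
|v| = 12.058 m/s = 12058 mm/s.

12100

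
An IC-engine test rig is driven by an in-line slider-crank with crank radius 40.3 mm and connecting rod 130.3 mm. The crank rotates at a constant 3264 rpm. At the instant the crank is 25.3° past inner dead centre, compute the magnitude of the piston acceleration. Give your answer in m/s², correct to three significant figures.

ω = 2π·3264/60 = 341.8 rad/s
x(θ) = r cosθ + √(L² − r² sin²θ); with ω constant, a = ω²·d²x/dθ².
d²x/dθ² = −r cosθ − r²(cos2θ)/√u − r⁴ sin²2θ/(4u^{3/2}),  u = L² − r² sin²θ = 0.0166815 m².
Substituting r = 0.0403 m, L = 0.1303 m, θ = 25.3°: d²x/dθ² = -0.044599 m.
a = ω²·d²x/dθ² = (341.8)²·(-0.044599) = -5210.5 m/s²;  |a| = 5210.5 m/s².

5210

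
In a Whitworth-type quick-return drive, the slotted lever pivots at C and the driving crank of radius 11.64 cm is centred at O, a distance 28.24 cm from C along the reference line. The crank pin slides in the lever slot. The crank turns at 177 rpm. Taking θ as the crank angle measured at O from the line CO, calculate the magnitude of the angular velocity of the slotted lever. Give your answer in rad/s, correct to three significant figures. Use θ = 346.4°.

5.36

ω = 18.54 rad/s (from 177 rpm).
Crank pin A relative to C: A = (d + r cosθ, r sinθ); lever angle φ = atan2(r sinθ, d + r cosθ).
Differentiating tanφ: φ̇ = rω(d cosθ + r)/(d² + r² + 2dr cosθ).
d² + r² + 2dr cosθ = |CA|² = 0.157198 m²;  d cosθ + r = +0.39088 m.
|ω_lever| = |0.1164·18.54·+0.39088| / 0.157198 = 5.3648 rad/s.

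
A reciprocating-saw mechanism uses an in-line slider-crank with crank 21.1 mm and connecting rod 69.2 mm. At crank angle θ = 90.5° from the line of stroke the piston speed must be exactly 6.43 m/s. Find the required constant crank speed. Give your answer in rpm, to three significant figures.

2920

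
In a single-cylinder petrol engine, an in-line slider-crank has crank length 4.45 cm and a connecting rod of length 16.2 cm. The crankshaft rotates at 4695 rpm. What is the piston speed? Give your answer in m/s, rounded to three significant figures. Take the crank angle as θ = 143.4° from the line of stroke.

ω = 2π·4695/60 = 491.7 rad/s
For an in-line slider-crank, x = r cosθ + √(L² − r² sin²θ), so v = −rω sinθ·[1 + r cosθ/√(L² − r² sin²θ)].
With r = 0.0445 m, L = 0.162 m, θ = 143.4°: √(L² − r² sin²θ) = 0.15981 m.
v = −0.0445·491.7·0.59622·[1 + 0.0445·-0.80282/0.15981] = -10.129 m/s.
|v| = 10.129 m/s.

10.1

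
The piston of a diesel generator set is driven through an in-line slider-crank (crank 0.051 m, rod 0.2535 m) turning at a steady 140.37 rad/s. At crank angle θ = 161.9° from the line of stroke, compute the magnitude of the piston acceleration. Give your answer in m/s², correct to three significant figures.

ω = 140.4 rad/s
x(θ) = r cosθ + √(L² − r² sin²θ); with ω constant, a = ω²·d²x/dθ².
d²x/dθ² = −r cosθ − r²(cos2θ)/√u − r⁴ sin²2θ/(4u^{3/2}),  u = L² − r² sin²θ = 0.0640112 m².
Substituting r = 0.051 m, L = 0.2535 m, θ = 161.9°: d²x/dθ² = +0.040144 m.
a = ω²·d²x/dθ² = (140.4)²·(+0.040144) = +790.99 m/s²;  |a| = 790.99 m/s².

791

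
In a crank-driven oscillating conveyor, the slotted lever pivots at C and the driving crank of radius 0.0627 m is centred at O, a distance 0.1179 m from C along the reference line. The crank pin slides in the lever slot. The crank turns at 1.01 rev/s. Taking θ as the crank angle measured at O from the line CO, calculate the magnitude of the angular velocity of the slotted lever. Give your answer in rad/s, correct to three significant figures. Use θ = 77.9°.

ω = 6.346 rad/s (from 1.01 rev/s).
Crank pin A relative to C: A = (d + r cosθ, r sinθ); lever angle φ = atan2(r sinθ, d + r cosθ).
Differentiating tanφ: φ̇ = rω(d cosθ + r)/(d² + r² + 2dr cosθ).
d² + r² + 2dr cosθ = |CA|² = 0.0209308 m²;  d cosθ + r = +0.087414 m.
|ω_lever| = |0.0627·6.346·+0.087414| / 0.0209308 = 1.6617 rad/s.

1.66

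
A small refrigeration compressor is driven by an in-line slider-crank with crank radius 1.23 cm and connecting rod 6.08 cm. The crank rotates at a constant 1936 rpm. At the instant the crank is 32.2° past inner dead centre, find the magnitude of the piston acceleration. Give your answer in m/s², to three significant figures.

473

ω = 2π·1936/60 = 202.7 rad/s
x(θ) = r cosθ + √(L² − r² sin²θ); with ω constant, a = ω²·d²x/dθ².
d²x/dθ² = −r cosθ − r²(cos2θ)/√u − r⁴ sin²2θ/(4u^{3/2}),  u = L² − r² sin²θ = 0.00365368 m².
Substituting r = 0.0123 m, L = 0.0608 m, θ = 32.2°: d²x/dθ² = -0.011511 m.
a = ω²·d²x/dθ² = (202.7)²·(-0.011511) = -473.12 m/s²;  |a| = 473.12 m/s².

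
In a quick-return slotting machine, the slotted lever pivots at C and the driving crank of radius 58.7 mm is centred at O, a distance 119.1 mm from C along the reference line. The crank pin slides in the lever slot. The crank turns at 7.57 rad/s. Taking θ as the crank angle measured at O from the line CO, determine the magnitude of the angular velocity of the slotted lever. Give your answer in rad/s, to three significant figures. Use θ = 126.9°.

ω = 7.57 rad/s
Crank pin A relative to C: A = (d + r cosθ, r sinθ); lever angle φ = atan2(r sinθ, d + r cosθ).
Differentiating tanφ: φ̇ = rω(d cosθ + r)/(d² + r² + 2dr cosθ).
d² + r² + 2dr cosθ = |CA|² = 0.00923522 m²;  d cosθ + r = -0.01281 m.
|ω_lever| = |0.0587·7.57·-0.01281| / 0.00923522 = 0.61636 rad/s.

0.616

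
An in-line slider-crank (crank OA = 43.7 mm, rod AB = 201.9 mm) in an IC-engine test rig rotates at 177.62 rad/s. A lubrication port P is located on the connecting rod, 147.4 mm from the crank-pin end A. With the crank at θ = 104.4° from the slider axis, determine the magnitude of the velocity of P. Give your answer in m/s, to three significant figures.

ω = 177.6 rad/s.  Crank-pin speed |V_A| = rω = 7.762 m/s, perpendicular to OA.
Rod angle: sinφ = −(r/L) sinθ ⇒ φ = -12.101°; ω_rod = −rω cosθ/√(L²−r²sin²θ) = +9.7781 rad/s.
V_P = V_A + ω_rod × AP, with AP = 0.1474 m along the rod.
Components: V_Px = −rω sinθ − a·ω_rod·sinφ = -7.216 m/s;  V_Py = rω cosθ + a·ω_rod·cosφ = -0.52106 m/s.
|V_P| = √(V_Px² + V_Py²) = 7.2348 m/s.

7.23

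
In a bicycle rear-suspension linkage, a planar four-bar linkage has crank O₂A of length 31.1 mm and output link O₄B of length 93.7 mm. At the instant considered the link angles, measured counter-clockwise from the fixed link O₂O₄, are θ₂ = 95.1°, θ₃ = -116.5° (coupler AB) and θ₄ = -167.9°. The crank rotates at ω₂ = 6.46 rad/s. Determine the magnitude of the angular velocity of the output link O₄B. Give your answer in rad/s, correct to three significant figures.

ω₂ = 6.46 rad/s
Differentiating the loop-closure r₂e^{iθ₂}+r₃e^{iθ₃}=r₁+r₄e^{iθ₄} gives r₂ω₂e^{iθ₂}+r₃ω₃e^{iθ₃}=r₄ω₄e^{iθ₄}.
Eliminating the other unknown: ω₄ = r₂ω₂ sin(θ₂−θ₃) / [r₄ sin(θ₄−θ₃)].
Numerator sine = -0.52399; denominator sine = -0.78152.
Result = 0.0311·6.46·(-0.52399) / (0.0937·(-0.78152)) = +1.4376 rad/s; magnitude 1.4376 rad/s.

1.44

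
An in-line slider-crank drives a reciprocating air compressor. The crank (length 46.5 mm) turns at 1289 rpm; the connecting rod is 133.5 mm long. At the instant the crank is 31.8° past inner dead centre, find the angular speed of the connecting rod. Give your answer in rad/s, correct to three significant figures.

ω = 135 rad/s (converted from 1289 rpm).
The rod makes angle φ with the slider axis where L sinφ = r sinθ; differentiating, L cosφ·φ̇ = r ω cosθ.
L cosφ = √(L² − r² sin²θ) = 0.13123 m.
|ω_rod| = r ω |cosθ| / √(L² − r² sin²θ) = 0.0465·135·0.84989/0.13123 = 40.65 rad/s.

40.6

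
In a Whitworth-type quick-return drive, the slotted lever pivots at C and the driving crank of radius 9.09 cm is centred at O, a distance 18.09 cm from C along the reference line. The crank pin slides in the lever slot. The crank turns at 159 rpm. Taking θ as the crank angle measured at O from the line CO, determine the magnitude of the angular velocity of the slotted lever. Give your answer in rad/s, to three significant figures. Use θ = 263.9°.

ω = 16.65 rad/s (from 159 rpm).
Crank pin A relative to C: A = (d + r cosθ, r sinθ); lever angle φ = atan2(r sinθ, d + r cosθ).
Differentiating tanφ: φ̇ = rω(d cosθ + r)/(d² + r² + 2dr cosθ).
d² + r² + 2dr cosθ = |CA|² = 0.0374928 m²;  d cosθ + r = +0.071677 m.
|ω_lever| = |0.0909·16.65·+0.071677| / 0.0374928 = 2.8935 rad/s.

2.89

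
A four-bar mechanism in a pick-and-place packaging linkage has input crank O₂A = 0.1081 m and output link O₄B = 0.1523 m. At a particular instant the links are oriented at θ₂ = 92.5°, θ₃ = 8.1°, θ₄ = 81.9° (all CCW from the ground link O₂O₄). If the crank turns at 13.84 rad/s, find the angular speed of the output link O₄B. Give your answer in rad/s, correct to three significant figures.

10.2

ω₂ = 13.84 rad/s
Differentiating the loop-closure r₂e^{iθ₂}+r₃e^{iθ₃}=r₁+r₄e^{iθ₄} gives r₂ω₂e^{iθ₂}+r₃ω₃e^{iθ₃}=r₄ω₄e^{iθ₄}.
Eliminating the other unknown: ω₄ = r₂ω₂ sin(θ₂−θ₃) / [r₄ sin(θ₄−θ₃)].
Numerator sine = +0.99523; denominator sine = +0.96029.
Result = 0.1081·13.84·(+0.99523) / (0.1523·(+0.96029)) = +10.181 rad/s; magnitude 10.181 rad/s.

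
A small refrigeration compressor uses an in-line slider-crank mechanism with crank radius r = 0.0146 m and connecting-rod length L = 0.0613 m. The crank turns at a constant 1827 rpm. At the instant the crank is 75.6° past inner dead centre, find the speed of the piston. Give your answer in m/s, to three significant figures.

ω = 2π·1827/60 = 191.3 rad/s
For an in-line slider-crank, x = r cosθ + √(L² − r² sin²θ), so v = −rω sinθ·[1 + r cosθ/√(L² − r² sin²θ)].
With r = 0.0146 m, L = 0.0613 m, θ = 75.6°: √(L² − r² sin²θ) = 0.059647 m.
v = −0.0146·191.3·0.96858·[1 + 0.0146·0.24869/0.059647] = -2.8703 m/s.
|v| = 2.8703 m/s.

2.87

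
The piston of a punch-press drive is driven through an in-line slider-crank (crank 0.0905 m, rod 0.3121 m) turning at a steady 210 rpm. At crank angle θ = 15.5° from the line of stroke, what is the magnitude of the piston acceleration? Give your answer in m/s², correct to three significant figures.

ω = 2π·210/60 = 21.99 rad/s
x(θ) = r cosθ + √(L² − r² sin²θ); with ω constant, a = ω²·d²x/dθ².
d²x/dθ² = −r cosθ − r²(cos2θ)/√u − r⁴ sin²2θ/(4u^{3/2}),  u = L² − r² sin²θ = 0.0968215 m².
Substituting r = 0.0905 m, L = 0.3121 m, θ = 15.5°: d²x/dθ² = -0.10992 m.
a = ω²·d²x/dθ² = (21.99)²·(-0.10992) = -53.158 m/s²;  |a| = 53.158 m/s².

53.2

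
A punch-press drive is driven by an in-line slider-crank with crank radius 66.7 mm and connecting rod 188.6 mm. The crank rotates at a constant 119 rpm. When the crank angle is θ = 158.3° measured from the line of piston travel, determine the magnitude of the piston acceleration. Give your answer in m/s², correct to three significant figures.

6.88

ω = 2π·119/60 = 12.46 rad/s
x(θ) = r cosθ + √(L² − r² sin²θ); with ω constant, a = ω²·d²x/dθ².
d²x/dθ² = −r cosθ − r²(cos2θ)/√u − r⁴ sin²2θ/(4u^{3/2}),  u = L² − r² sin²θ = 0.0349617 m².
Substituting r = 0.0667 m, L = 0.1886 m, θ = 158.3°: d²x/dθ² = +0.044328 m.
a = ω²·d²x/dθ² = (12.46)²·(+0.044328) = +6.8838 m/s²;  |a| = 6.8838 m/s².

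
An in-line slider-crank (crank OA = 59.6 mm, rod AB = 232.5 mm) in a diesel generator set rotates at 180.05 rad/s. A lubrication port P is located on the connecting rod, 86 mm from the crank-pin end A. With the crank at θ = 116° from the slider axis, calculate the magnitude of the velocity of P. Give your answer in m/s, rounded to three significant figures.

9.70

ω = 180.1 rad/s.  Crank-pin speed |V_A| = rω = 10.731 m/s, perpendicular to OA.
Rod angle: sinφ = −(r/L) sinθ ⇒ φ = -13.321°; ω_rod = −rω cosθ/√(L²−r²sin²θ) = +20.792 rad/s.
V_P = V_A + ω_rod × AP, with AP = 0.086 m along the rod.
Components: V_Px = −rω sinθ − a·ω_rod·sinφ = -9.233 m/s;  V_Py = rω cosθ + a·ω_rod·cosφ = -2.9641 m/s.
|V_P| = √(V_Px² + V_Py²) = 9.6971 m/s.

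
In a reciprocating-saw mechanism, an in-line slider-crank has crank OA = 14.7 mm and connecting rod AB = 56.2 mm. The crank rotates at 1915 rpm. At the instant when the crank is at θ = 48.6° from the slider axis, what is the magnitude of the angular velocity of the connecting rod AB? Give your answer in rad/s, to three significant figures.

35.4

ω = 200.5 rad/s (converted from 1915 rpm).
The rod makes angle φ with the slider axis where L sinφ = r sinθ; differentiating, L cosφ·φ̇ = r ω cosθ.
L cosφ = √(L² − r² sin²θ) = 0.055108 m.
|ω_rod| = r ω |cosθ| / √(L² − r² sin²θ) = 0.0147·200.5·0.66131/0.055108 = 35.376 rad/s.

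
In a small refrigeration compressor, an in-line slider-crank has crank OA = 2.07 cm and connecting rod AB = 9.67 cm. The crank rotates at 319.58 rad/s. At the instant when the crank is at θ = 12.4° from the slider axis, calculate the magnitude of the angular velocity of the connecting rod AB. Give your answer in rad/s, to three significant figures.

ω = 319.6 rad/s
The rod makes angle φ with the slider axis where L sinφ = r sinθ; differentiating, L cosφ·φ̇ = r ω cosθ.
L cosφ = √(L² − r² sin²θ) = 0.096598 m.
|ω_rod| = r ω |cosθ| / √(L² − r² sin²θ) = 0.0207·319.6·0.97667/0.096598 = 66.885 rad/s.

66.9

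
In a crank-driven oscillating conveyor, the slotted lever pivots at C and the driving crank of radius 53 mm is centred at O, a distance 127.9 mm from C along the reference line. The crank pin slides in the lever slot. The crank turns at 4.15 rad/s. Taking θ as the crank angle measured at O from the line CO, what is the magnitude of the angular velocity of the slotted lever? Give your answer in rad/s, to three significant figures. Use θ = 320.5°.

ω = 4.15 rad/s
Crank pin A relative to C: A = (d + r cosθ, r sinθ); lever angle φ = atan2(r sinθ, d + r cosθ).
Differentiating tanφ: φ̇ = rω(d cosθ + r)/(d² + r² + 2dr cosθ).
d² + r² + 2dr cosθ = |CA|² = 0.0296286 m²;  d cosθ + r = +0.15169 m.
|ω_lever| = |0.053·4.15·+0.15169| / 0.0296286 = 1.1261 rad/s.

1.13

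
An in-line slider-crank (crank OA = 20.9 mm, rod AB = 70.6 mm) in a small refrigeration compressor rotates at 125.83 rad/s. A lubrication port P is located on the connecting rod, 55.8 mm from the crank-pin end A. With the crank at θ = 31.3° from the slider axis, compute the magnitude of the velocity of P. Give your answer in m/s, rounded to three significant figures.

1.71

ω = 125.8 rad/s.  Crank-pin speed |V_A| = rω = 2.6298 m/s, perpendicular to OA.
Rod angle: sinφ = −(r/L) sinθ ⇒ φ = -8.847°; ω_rod = −rω cosθ/√(L²−r²sin²θ) = -32.212 rad/s.
V_P = V_A + ω_rod × AP, with AP = 0.0558 m along the rod.
Components: V_Px = −rω sinθ − a·ω_rod·sinφ = -1.6427 m/s;  V_Py = rω cosθ + a·ω_rod·cosφ = +0.47106 m/s.
|V_P| = √(V_Px² + V_Py²) = 1.7089 m/s.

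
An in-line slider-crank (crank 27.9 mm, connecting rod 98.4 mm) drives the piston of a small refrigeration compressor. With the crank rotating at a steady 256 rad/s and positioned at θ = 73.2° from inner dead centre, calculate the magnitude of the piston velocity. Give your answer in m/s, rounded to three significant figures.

ω = 256 rad/s
For an in-line slider-crank, x = r cosθ + √(L² − r² sin²θ), so v = −rω sinθ·[1 + r cosθ/√(L² − r² sin²θ)].
With r = 0.0279 m, L = 0.0984 m, θ = 73.2°: √(L² − r² sin²θ) = 0.094706 m.
v = −0.0279·256·0.95732·[1 + 0.0279·0.28903/0.094706] = -7.4198 m/s.
|v| = 7.4198 m/s.

7.42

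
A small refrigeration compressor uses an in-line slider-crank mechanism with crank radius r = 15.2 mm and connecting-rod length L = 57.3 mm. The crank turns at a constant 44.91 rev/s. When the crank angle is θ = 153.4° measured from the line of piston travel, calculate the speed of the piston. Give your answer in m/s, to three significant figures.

1.46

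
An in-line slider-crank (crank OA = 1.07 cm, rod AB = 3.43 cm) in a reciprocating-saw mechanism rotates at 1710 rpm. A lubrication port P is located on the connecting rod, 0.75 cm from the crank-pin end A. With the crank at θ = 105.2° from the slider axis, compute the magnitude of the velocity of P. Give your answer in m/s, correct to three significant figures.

1.86

ω = 179.1 rad/s.  Crank-pin speed |V_A| = rω = 1.9161 m/s, perpendicular to OA.
Rod angle: sinφ = −(r/L) sinθ ⇒ φ = -17.520°; ω_rod = −rω cosθ/√(L²−r²sin²θ) = +15.359 rad/s.
V_P = V_A + ω_rod × AP, with AP = 0.0075 m along the rod.
Components: V_Px = −rω sinθ − a·ω_rod·sinφ = -1.8143 m/s;  V_Py = rω cosθ + a·ω_rod·cosφ = -0.39252 m/s.
|V_P| = √(V_Px² + V_Py²) = 1.8563 m/s.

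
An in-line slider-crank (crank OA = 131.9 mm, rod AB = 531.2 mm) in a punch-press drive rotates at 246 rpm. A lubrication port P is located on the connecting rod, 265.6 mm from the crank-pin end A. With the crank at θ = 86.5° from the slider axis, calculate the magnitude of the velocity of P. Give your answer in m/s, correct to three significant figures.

3.42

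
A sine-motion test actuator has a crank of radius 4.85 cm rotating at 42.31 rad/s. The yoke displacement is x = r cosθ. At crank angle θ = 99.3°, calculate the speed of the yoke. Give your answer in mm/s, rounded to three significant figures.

2030

ω = 42.31 rad/s
x = r cosθ ⇒ ẋ = −rω sinθ.
|v| = rω|sinθ| = 0.0485·42.31·|sin 99.3°| = 2.0251 m/s = 2025.1 mm/s.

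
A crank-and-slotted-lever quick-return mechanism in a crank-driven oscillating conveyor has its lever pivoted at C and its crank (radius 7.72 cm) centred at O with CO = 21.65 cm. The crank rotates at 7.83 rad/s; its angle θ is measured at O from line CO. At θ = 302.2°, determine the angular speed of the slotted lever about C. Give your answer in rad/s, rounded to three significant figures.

1.65

ω = 7.83 rad/s
Crank pin A relative to C: A = (d + r cosθ, r sinθ); lever angle φ = atan2(r sinθ, d + r cosθ).
Differentiating tanφ: φ̇ = rω(d cosθ + r)/(d² + r² + 2dr cosθ).
d² + r² + 2dr cosθ = |CA|² = 0.0706449 m²;  d cosθ + r = +0.19257 m.
|ω_lever| = |0.0772·7.83·+0.19257| / 0.0706449 = 1.6477 rad/s.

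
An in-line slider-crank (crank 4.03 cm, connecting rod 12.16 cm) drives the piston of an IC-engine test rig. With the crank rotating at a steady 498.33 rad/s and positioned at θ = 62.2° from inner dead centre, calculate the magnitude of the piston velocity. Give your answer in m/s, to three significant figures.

ω = 498.3 rad/s
For an in-line slider-crank, x = r cosθ + √(L² − r² sin²θ), so v = −rω sinθ·[1 + r cosθ/√(L² − r² sin²θ)].
With r = 0.0403 m, L = 0.1216 m, θ = 62.2°: √(L² − r² sin²θ) = 0.11626 m.
v = −0.0403·498.3·0.88458·[1 + 0.0403·0.46639/0.11626] = -20.637 m/s.
|v| = 20.637 m/s.

20.6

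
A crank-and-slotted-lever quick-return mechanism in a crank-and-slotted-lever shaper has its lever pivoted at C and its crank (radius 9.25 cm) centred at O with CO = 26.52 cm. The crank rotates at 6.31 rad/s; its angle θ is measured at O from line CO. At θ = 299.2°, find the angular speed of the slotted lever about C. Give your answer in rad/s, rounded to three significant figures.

ω = 6.31 rad/s
Crank pin A relative to C: A = (d + r cosθ, r sinθ); lever angle φ = atan2(r sinθ, d + r cosθ).
Differentiating tanφ: φ̇ = rω(d cosθ + r)/(d² + r² + 2dr cosθ).
d² + r² + 2dr cosθ = |CA|² = 0.102823 m²;  d cosθ + r = +0.22188 m.
|ω_lever| = |0.0925·6.31·+0.22188| / 0.102823 = 1.2595 rad/s.

1.26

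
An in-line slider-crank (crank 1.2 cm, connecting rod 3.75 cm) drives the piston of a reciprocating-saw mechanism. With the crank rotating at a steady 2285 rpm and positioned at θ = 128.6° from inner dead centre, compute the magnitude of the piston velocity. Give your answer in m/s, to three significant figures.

ω = 2π·2285/60 = 239.3 rad/s
For an in-line slider-crank, x = r cosθ + √(L² − r² sin²θ), so v = −rω sinθ·[1 + r cosθ/√(L² − r² sin²θ)].
With r = 0.012 m, L = 0.0375 m, θ = 128.6°: √(L² − r² sin²θ) = 0.036308 m.
v = −0.012·239.3·0.78152·[1 + 0.012·-0.62388/0.036308] = -1.7814 m/s.
|v| = 1.7814 m/s.

1.78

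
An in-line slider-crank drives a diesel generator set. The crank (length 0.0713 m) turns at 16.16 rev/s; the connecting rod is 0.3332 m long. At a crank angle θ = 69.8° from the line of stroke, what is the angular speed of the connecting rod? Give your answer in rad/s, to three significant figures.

ω = 101.5 rad/s (converted from 16.16 rev/s).
The rod makes angle φ with the slider axis where L sinφ = r sinθ; differentiating, L cosφ·φ̇ = r ω cosθ.
L cosφ = √(L² − r² sin²θ) = 0.32641 m.
|ω_rod| = r ω |cosθ| / √(L² − r² sin²θ) = 0.0713·101.5·0.34530/0.32641 = 7.6584 rad/s.

7.66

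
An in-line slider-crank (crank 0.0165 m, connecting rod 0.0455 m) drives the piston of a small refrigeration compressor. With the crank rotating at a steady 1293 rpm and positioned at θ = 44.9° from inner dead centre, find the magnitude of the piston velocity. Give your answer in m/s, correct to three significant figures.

ω = 2π·1293/60 = 135.4 rad/s
For an in-line slider-crank, x = r cosθ + √(L² − r² sin²θ), so v = −rω sinθ·[1 + r cosθ/√(L² − r² sin²θ)].
With r = 0.0165 m, L = 0.0455 m, θ = 44.9°: √(L² − r² sin²θ) = 0.043984 m.
v = −0.0165·135.4·0.70587·[1 + 0.0165·0.70834/0.043984] = -1.9961 m/s.
|v| = 1.9961 m/s.

2.00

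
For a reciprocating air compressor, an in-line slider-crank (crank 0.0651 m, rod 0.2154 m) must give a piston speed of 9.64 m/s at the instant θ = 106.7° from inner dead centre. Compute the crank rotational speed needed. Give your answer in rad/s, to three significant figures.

For an in-line slider-crank, |v_piston| = rω|sinθ|·[1 + r cosθ/√(L² − r² sin²θ)].
With r = 0.0651 m, L = 0.2154 m, θ = 106.7°: the bracketed kinematic factor |dx/dθ| = 0.056697 m.
ω = v/|dx/dθ| = 9.64/0.056697 = 170.03 rad/s.

170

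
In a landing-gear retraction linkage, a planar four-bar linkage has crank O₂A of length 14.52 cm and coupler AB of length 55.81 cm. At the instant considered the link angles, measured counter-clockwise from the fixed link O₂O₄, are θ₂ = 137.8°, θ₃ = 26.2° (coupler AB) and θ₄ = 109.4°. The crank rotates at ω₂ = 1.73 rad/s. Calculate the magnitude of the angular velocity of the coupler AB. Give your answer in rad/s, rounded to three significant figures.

0.216

ω₂ = 1.73 rad/s
Differentiating the loop-closure r₂e^{iθ₂}+r₃e^{iθ₃}=r₁+r₄e^{iθ₄} gives r₂ω₂e^{iθ₂}+r₃ω₃e^{iθ₃}=r₄ω₄e^{iθ₄}.
Eliminating the other unknown: ω₃ = r₂ω₂ sin(θ₄−θ₂) / [r₃ sin(θ₃−θ₄)].
Numerator sine = -0.47562; denominator sine = -0.99297.
Result = 0.1452·1.73·(-0.47562) / (0.5581·(-0.99297)) = +0.21559 rad/s; magnitude 0.21559 rad/s.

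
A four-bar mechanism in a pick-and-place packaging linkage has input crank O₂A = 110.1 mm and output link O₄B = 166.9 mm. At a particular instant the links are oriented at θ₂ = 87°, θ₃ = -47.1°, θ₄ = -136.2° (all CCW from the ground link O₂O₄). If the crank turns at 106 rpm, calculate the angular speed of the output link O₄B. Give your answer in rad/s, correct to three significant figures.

5.26

ω₂ = 11.1 rad/s (from 106 rpm).
Differentiating the loop-closure r₂e^{iθ₂}+r₃e^{iθ₃}=r₁+r₄e^{iθ₄} gives r₂ω₂e^{iθ₂}+r₃ω₃e^{iθ₃}=r₄ω₄e^{iθ₄}.
Eliminating the other unknown: ω₄ = r₂ω₂ sin(θ₂−θ₃) / [r₄ sin(θ₄−θ₃)].
Numerator sine = +0.71813; denominator sine = -0.99988.
Result = 0.1101·11.1·(+0.71813) / (0.1669·(-0.99988)) = -5.2592 rad/s; magnitude 5.2592 rad/s.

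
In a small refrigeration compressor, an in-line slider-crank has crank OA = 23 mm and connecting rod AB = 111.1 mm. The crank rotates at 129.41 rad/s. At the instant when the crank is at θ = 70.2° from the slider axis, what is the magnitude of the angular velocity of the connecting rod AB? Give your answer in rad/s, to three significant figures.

9.25

ω = 129.4 rad/s
The rod makes angle φ with the slider axis where L sinφ = r sinθ; differentiating, L cosφ·φ̇ = r ω cosθ.
L cosφ = √(L² − r² sin²θ) = 0.10897 m.
|ω_rod| = r ω |cosθ| / √(L² − r² sin²θ) = 0.023·129.4·0.33874/0.10897 = 9.2522 rad/s.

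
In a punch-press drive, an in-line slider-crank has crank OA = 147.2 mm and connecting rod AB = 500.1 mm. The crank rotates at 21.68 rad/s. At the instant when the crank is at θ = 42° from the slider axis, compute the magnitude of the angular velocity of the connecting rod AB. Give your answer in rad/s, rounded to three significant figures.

ω = 21.68 rad/s
The rod makes angle φ with the slider axis where L sinφ = r sinθ; differentiating, L cosφ·φ̇ = r ω cosθ.
L cosφ = √(L² − r² sin²θ) = 0.4903 m.
|ω_rod| = r ω |cosθ| / √(L² − r² sin²θ) = 0.1472·21.68·0.74314/0.4903 = 4.837 rad/s.

4.84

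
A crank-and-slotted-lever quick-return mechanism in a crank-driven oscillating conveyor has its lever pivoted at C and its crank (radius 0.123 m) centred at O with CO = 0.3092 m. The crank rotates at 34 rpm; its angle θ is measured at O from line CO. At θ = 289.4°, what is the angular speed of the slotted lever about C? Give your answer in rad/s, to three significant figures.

0.727

ω = 3.56 rad/s (from 34 rpm).
Crank pin A relative to C: A = (d + r cosθ, r sinθ); lever angle φ = atan2(r sinθ, d + r cosθ).
Differentiating tanφ: φ̇ = rω(d cosθ + r)/(d² + r² + 2dr cosθ).
d² + r² + 2dr cosθ = |CA|² = 0.135999 m²;  d cosθ + r = +0.2257 m.
|ω_lever| = |0.123·3.56·+0.2257| / 0.135999 = 0.7268 rad/s.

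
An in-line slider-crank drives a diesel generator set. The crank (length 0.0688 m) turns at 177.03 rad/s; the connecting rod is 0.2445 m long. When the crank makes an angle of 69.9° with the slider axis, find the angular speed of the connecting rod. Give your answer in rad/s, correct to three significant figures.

ω = 177 rad/s
The rod makes angle φ with the slider axis where L sinφ = r sinθ; differentiating, L cosφ·φ̇ = r ω cosθ.
L cosφ = √(L² − r² sin²θ) = 0.23581 m.
|ω_rod| = r ω |cosθ| / √(L² − r² sin²θ) = 0.0688·177·0.34366/0.23581 = 17.75 rad/s.

17.8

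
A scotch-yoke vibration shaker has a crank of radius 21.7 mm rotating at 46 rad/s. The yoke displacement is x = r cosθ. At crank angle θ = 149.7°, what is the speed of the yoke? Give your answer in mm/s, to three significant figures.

ω = 46 rad/s
x = r cosθ ⇒ ẋ = −rω sinθ.
|v| = rω|sinθ| = 0.0217·46·|sin 149.7°| = 0.50362 m/s = 503.62 mm/s.

504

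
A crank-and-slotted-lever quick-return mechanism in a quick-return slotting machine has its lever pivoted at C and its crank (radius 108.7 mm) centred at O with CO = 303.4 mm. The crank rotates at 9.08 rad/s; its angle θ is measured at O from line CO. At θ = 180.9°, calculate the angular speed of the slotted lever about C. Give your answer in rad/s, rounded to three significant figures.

ω = 9.08 rad/s
Crank pin A relative to C: A = (d + r cosθ, r sinθ); lever angle φ = atan2(r sinθ, d + r cosθ).
Differentiating tanφ: φ̇ = rω(d cosθ + r)/(d² + r² + 2dr cosθ).
d² + r² + 2dr cosθ = |CA|² = 0.0379162 m²;  d cosθ + r = -0.19466 m.
|ω_lever| = |0.1087·9.08·-0.19466| / 0.0379162 = 5.0673 rad/s.

5.07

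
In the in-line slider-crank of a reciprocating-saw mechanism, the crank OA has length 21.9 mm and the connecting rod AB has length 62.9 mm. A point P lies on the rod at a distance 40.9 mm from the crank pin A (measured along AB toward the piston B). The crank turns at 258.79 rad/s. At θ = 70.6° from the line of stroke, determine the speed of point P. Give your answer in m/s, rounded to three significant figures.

5.81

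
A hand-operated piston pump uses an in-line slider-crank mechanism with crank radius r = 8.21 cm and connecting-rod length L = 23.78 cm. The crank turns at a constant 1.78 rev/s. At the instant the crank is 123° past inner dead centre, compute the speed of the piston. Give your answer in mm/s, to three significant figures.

ω = 2π·1.78 = 11.18 rad/s
For an in-line slider-crank, x = r cosθ + √(L² − r² sin²θ), so v = −rω sinθ·[1 + r cosθ/√(L² − r² sin²θ)].
With r = 0.0821 m, L = 0.2378 m, θ = 123°: √(L² − r² sin²θ) = 0.22761 m.
v = −0.0821·11.18·0.83867·[1 + 0.0821·-0.54464/0.22761] = -0.6188 m/s.
|v| = 0.6188 m/s = 618.8 mm/s.

619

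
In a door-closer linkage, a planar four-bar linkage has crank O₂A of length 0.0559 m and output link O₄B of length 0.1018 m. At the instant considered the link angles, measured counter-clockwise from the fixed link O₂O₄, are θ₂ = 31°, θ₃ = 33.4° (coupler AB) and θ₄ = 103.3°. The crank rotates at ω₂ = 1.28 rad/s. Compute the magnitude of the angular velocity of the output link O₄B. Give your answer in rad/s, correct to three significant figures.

0.0313

ω₂ = 1.28 rad/s
Differentiating the loop-closure r₂e^{iθ₂}+r₃e^{iθ₃}=r₁+r₄e^{iθ₄} gives r₂ω₂e^{iθ₂}+r₃ω₃e^{iθ₃}=r₄ω₄e^{iθ₄}.
Eliminating the other unknown: ω₄ = r₂ω₂ sin(θ₂−θ₃) / [r₄ sin(θ₄−θ₃)].
Numerator sine = -0.04188; denominator sine = +0.93909.
Result = 0.0559·1.28·(-0.04188) / (0.1018·(+0.93909)) = -0.031342 rad/s; magnitude 0.031342 rad/s.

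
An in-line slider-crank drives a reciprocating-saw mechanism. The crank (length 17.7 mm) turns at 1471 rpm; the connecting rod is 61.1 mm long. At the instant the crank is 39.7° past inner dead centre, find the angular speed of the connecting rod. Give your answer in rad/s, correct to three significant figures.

34.9

ω = 154 rad/s (converted from 1471 rpm).
The rod makes angle φ with the slider axis where L sinφ = r sinθ; differentiating, L cosφ·φ̇ = r ω cosθ.
L cosφ = √(L² − r² sin²θ) = 0.060045 m.
|ω_rod| = r ω |cosθ| / √(L² − r² sin²θ) = 0.0177·154·0.76940/0.060045 = 34.937 rad/s.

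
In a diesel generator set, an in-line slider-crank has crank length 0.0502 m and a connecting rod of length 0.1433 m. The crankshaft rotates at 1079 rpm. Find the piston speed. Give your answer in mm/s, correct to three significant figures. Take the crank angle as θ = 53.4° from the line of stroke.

5540

ω = 2π·1079/60 = 113 rad/s
For an in-line slider-crank, x = r cosθ + √(L² − r² sin²θ), so v = −rω sinθ·[1 + r cosθ/√(L² − r² sin²θ)].
With r = 0.0502 m, L = 0.1433 m, θ = 53.4°: √(L² − r² sin²θ) = 0.13752 m.
v = −0.0502·113·0.80282·[1 + 0.0502·0.59622/0.13752] = -5.5449 m/s.
|v| = 5.5449 m/s = 5544.9 mm/s.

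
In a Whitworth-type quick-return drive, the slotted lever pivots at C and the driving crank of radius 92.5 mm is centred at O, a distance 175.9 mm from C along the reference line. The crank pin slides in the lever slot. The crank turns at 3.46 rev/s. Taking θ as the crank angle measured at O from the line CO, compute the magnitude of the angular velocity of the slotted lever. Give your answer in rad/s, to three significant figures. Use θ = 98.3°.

ω = 21.74 rad/s (from 3.46 rev/s).
Crank pin A relative to C: A = (d + r cosθ, r sinθ); lever angle φ = atan2(r sinθ, d + r cosθ).
Differentiating tanφ: φ̇ = rω(d cosθ + r)/(d² + r² + 2dr cosθ).
d² + r² + 2dr cosθ = |CA|² = 0.0347995 m²;  d cosθ + r = +0.067108 m.
|ω_lever| = |0.0925·21.74·+0.067108| / 0.0347995 = 3.8779 rad/s.

3.88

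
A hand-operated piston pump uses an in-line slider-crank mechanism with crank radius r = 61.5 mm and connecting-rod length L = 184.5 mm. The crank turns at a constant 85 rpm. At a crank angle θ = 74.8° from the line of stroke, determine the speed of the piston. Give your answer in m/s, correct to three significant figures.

ω = 2π·85/60 = 8.901 rad/s
For an in-line slider-crank, x = r cosθ + √(L² − r² sin²θ), so v = −rω sinθ·[1 + r cosθ/√(L² − r² sin²θ)].
With r = 0.0615 m, L = 0.1845 m, θ = 74.8°: √(L² − r² sin²θ) = 0.17469 m.
v = −0.0615·8.901·0.96502·[1 + 0.0615·0.26219/0.17469] = -0.57703 m/s.
|v| = 0.57703 m/s.

0.577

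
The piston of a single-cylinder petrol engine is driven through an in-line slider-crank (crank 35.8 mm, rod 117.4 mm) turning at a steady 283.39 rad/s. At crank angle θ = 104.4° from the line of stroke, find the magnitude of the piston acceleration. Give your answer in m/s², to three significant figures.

1510

ω = 283.4 rad/s
x(θ) = r cosθ + √(L² − r² sin²θ); with ω constant, a = ω²·d²x/dθ².
d²x/dθ² = −r cosθ − r²(cos2θ)/√u − r⁴ sin²2θ/(4u^{3/2}),  u = L² − r² sin²θ = 0.0125804 m².
Substituting r = 0.0358 m, L = 0.1174 m, θ = 104.4°: d²x/dθ² = +0.018849 m.
a = ω²·d²x/dθ² = (283.4)²·(+0.018849) = +1513.7 m/s²;  |a| = 1513.7 m/s².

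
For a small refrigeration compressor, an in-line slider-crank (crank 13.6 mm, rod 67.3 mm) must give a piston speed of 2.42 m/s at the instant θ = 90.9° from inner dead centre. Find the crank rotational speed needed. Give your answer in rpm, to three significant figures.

1700

For an in-line slider-crank, |v_piston| = rω|sinθ|·[1 + r cosθ/√(L² − r² sin²θ)].
With r = 0.0136 m, L = 0.0673 m, θ = 90.9°: the bracketed kinematic factor |dx/dθ| = 0.013554 m.
ω = v/|dx/dθ| = 2.42/0.013554 = 178.54 rad/s.
N = 60ω/(2π) = 1704.9 rpm.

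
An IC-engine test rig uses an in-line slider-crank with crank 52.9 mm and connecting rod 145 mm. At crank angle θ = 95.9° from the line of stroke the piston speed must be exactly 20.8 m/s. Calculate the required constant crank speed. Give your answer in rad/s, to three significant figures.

412

For an in-line slider-crank, |v_piston| = rω|sinθ|·[1 + r cosθ/√(L² − r² sin²θ)].
With r = 0.0529 m, L = 0.145 m, θ = 95.9°: the bracketed kinematic factor |dx/dθ| = 0.050502 m.
ω = v/|dx/dθ| = 20.8/0.050502 = 411.86 rad/s.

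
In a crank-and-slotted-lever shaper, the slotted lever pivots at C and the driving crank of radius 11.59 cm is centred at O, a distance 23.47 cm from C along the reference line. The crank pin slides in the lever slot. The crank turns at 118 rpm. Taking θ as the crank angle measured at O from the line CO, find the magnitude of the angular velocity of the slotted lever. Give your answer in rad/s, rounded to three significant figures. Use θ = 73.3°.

ω = 12.36 rad/s (from 118 rpm).
Crank pin A relative to C: A = (d + r cosθ, r sinθ); lever angle φ = atan2(r sinθ, d + r cosθ).
Differentiating tanφ: φ̇ = rω(d cosθ + r)/(d² + r² + 2dr cosθ).
d² + r² + 2dr cosθ = |CA|² = 0.0841503 m²;  d cosθ + r = +0.18334 m.
|ω_lever| = |0.1159·12.36·+0.18334| / 0.0841503 = 3.1204 rad/s.

3.12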